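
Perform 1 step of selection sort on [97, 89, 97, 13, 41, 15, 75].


Initial: [97, 89, 97, 13, 41, 15, 75]
Step 1: min=13 at 3
  Swap: [13, 89, 97, 97, 41, 15, 75]

After 1 step: [13, 89, 97, 97, 41, 15, 75]


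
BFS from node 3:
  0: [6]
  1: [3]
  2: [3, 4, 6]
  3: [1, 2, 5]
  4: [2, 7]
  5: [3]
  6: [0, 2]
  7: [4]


Visit 3, enqueue [1, 2, 5]
Visit 1, enqueue []
Visit 2, enqueue [4, 6]
Visit 5, enqueue []
Visit 4, enqueue [7]
Visit 6, enqueue [0]
Visit 7, enqueue []
Visit 0, enqueue []

BFS order: [3, 1, 2, 5, 4, 6, 7, 0]


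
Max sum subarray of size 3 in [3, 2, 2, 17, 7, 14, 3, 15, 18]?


[0:3]: 7
[1:4]: 21
[2:5]: 26
[3:6]: 38
[4:7]: 24
[5:8]: 32
[6:9]: 36

Max: 38 at [3:6]


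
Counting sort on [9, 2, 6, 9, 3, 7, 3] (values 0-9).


Input: [9, 2, 6, 9, 3, 7, 3]
Counts: [0, 0, 1, 2, 0, 0, 1, 1, 0, 2]

Sorted: [2, 3, 3, 6, 7, 9, 9]


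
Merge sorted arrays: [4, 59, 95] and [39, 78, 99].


Take 4 from A
Take 39 from B
Take 59 from A
Take 78 from B
Take 95 from A

Merged: [4, 39, 59, 78, 95, 99]


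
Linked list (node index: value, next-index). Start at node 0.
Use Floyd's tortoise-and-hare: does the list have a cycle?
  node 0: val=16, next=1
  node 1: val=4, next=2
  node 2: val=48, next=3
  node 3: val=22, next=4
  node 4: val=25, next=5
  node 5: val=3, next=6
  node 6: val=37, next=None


Floyd's tortoise (slow, +1) and hare (fast, +2):
  init: slow=0, fast=0
  step 1: slow=1, fast=2
  step 2: slow=2, fast=4
  step 3: slow=3, fast=6
  step 4: fast -> None, no cycle

Cycle: no


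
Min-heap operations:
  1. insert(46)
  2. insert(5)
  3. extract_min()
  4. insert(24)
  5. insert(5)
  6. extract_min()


insert(46) -> [46]
insert(5) -> [5, 46]
extract_min()->5, [46]
insert(24) -> [24, 46]
insert(5) -> [5, 46, 24]
extract_min()->5, [24, 46]

Final heap: [24, 46]


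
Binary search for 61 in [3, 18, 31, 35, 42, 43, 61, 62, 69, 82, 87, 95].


Step 1: lo=0, hi=11, mid=5, val=43
Step 2: lo=6, hi=11, mid=8, val=69
Step 3: lo=6, hi=7, mid=6, val=61

Found at index 6


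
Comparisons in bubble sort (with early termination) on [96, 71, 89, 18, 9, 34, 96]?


Algorithm: bubble sort (with early termination)
Input: [96, 71, 89, 18, 9, 34, 96]
Sorted: [9, 18, 34, 71, 89, 96, 96]

20


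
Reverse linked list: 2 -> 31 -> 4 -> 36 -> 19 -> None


Step 1: curr=2, set curr.next=prev(None) | reversed so far: 2
Step 2: curr=31, set curr.next=prev(2) | reversed so far: 31 -> 2
Step 3: curr=4, set curr.next=prev(31) | reversed so far: 4 -> 31 -> 2
Step 4: curr=36, set curr.next=prev(4) | reversed so far: 36 -> 4 -> 31 -> 2
Step 5: curr=19, set curr.next=prev(36) | reversed so far: 19 -> 36 -> 4 -> 31 -> 2

19 -> 36 -> 4 -> 31 -> 2 -> None


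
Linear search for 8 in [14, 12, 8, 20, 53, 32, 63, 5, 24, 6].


i=0: 14!=8
i=1: 12!=8
i=2: 8==8 found!

Found at 2, 3 comps


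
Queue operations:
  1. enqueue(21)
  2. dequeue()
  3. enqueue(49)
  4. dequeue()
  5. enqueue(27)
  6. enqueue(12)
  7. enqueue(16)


enqueue(21) -> [21]
dequeue()->21, []
enqueue(49) -> [49]
dequeue()->49, []
enqueue(27) -> [27]
enqueue(12) -> [27, 12]
enqueue(16) -> [27, 12, 16]

Final queue: [27, 12, 16]


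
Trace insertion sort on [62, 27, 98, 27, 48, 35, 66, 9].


Initial: [62, 27, 98, 27, 48, 35, 66, 9]
Insert 27: [27, 62, 98, 27, 48, 35, 66, 9]
Insert 98: [27, 62, 98, 27, 48, 35, 66, 9]
Insert 27: [27, 27, 62, 98, 48, 35, 66, 9]
Insert 48: [27, 27, 48, 62, 98, 35, 66, 9]
Insert 35: [27, 27, 35, 48, 62, 98, 66, 9]
Insert 66: [27, 27, 35, 48, 62, 66, 98, 9]
Insert 9: [9, 27, 27, 35, 48, 62, 66, 98]

Sorted: [9, 27, 27, 35, 48, 62, 66, 98]


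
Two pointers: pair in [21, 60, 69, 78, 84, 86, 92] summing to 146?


lo=0(21)+hi=6(92)=113
lo=1(60)+hi=6(92)=152
lo=1(60)+hi=5(86)=146

Yes: 60+86=146


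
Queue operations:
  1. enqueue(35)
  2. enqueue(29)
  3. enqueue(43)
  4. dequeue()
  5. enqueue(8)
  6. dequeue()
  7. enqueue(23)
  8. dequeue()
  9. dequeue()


enqueue(35) -> [35]
enqueue(29) -> [35, 29]
enqueue(43) -> [35, 29, 43]
dequeue()->35, [29, 43]
enqueue(8) -> [29, 43, 8]
dequeue()->29, [43, 8]
enqueue(23) -> [43, 8, 23]
dequeue()->43, [8, 23]
dequeue()->8, [23]

Final queue: [23]


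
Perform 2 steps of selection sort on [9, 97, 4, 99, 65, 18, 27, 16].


Initial: [9, 97, 4, 99, 65, 18, 27, 16]
Step 1: min=4 at 2
  Swap: [4, 97, 9, 99, 65, 18, 27, 16]
Step 2: min=9 at 2
  Swap: [4, 9, 97, 99, 65, 18, 27, 16]

After 2 steps: [4, 9, 97, 99, 65, 18, 27, 16]


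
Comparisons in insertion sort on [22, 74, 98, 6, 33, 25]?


Algorithm: insertion sort
Input: [22, 74, 98, 6, 33, 25]
Sorted: [6, 22, 25, 33, 74, 98]

12


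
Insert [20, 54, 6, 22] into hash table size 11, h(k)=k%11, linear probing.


Insert 20: h=9 -> slot 9
Insert 54: h=10 -> slot 10
Insert 6: h=6 -> slot 6
Insert 22: h=0 -> slot 0

Table: [22, None, None, None, None, None, 6, None, None, 20, 54]


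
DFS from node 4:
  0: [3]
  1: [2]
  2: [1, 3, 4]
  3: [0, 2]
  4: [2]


Visit 4, push [2]
Visit 2, push [3, 1]
Visit 1, push []
Visit 3, push [0]
Visit 0, push []

DFS order: [4, 2, 1, 3, 0]


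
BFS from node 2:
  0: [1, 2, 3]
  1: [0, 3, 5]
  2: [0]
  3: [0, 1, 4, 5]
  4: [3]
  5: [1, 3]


Visit 2, enqueue [0]
Visit 0, enqueue [1, 3]
Visit 1, enqueue [5]
Visit 3, enqueue [4]
Visit 5, enqueue []
Visit 4, enqueue []

BFS order: [2, 0, 1, 3, 5, 4]


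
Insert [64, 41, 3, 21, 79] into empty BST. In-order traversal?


Insert 64: root
Insert 41: L from 64
Insert 3: L from 64 -> L from 41
Insert 21: L from 64 -> L from 41 -> R from 3
Insert 79: R from 64

In-order: [3, 21, 41, 64, 79]


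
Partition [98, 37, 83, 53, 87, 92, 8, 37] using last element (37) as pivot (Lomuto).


Pivot: 37
  37 <= 37: swap -> [37, 98, 83, 53, 87, 92, 8, 37]
  8 <= 37: swap -> [37, 8, 83, 53, 87, 92, 98, 37]
Place pivot at 2: [37, 8, 37, 53, 87, 92, 98, 83]

Partitioned: [37, 8, 37, 53, 87, 92, 98, 83]


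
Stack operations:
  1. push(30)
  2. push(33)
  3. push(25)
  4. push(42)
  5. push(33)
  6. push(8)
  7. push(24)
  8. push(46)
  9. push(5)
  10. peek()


push(30) -> [30]
push(33) -> [30, 33]
push(25) -> [30, 33, 25]
push(42) -> [30, 33, 25, 42]
push(33) -> [30, 33, 25, 42, 33]
push(8) -> [30, 33, 25, 42, 33, 8]
push(24) -> [30, 33, 25, 42, 33, 8, 24]
push(46) -> [30, 33, 25, 42, 33, 8, 24, 46]
push(5) -> [30, 33, 25, 42, 33, 8, 24, 46, 5]
peek()->5

Final stack: [30, 33, 25, 42, 33, 8, 24, 46, 5]


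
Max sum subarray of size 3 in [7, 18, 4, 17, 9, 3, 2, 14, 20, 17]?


[0:3]: 29
[1:4]: 39
[2:5]: 30
[3:6]: 29
[4:7]: 14
[5:8]: 19
[6:9]: 36
[7:10]: 51

Max: 51 at [7:10]


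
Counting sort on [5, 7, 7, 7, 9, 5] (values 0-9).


Input: [5, 7, 7, 7, 9, 5]
Counts: [0, 0, 0, 0, 0, 2, 0, 3, 0, 1]

Sorted: [5, 5, 7, 7, 7, 9]


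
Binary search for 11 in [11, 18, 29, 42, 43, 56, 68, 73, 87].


Step 1: lo=0, hi=8, mid=4, val=43
Step 2: lo=0, hi=3, mid=1, val=18
Step 3: lo=0, hi=0, mid=0, val=11

Found at index 0


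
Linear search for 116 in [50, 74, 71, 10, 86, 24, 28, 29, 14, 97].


i=0: 50!=116
i=1: 74!=116
i=2: 71!=116
i=3: 10!=116
i=4: 86!=116
i=5: 24!=116
i=6: 28!=116
i=7: 29!=116
i=8: 14!=116
i=9: 97!=116

Not found, 10 comps


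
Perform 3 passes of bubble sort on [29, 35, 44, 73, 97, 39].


Initial: [29, 35, 44, 73, 97, 39]
Pass 1: [29, 35, 44, 73, 39, 97] (1 swaps)
Pass 2: [29, 35, 44, 39, 73, 97] (1 swaps)
Pass 3: [29, 35, 39, 44, 73, 97] (1 swaps)

After 3 passes: [29, 35, 39, 44, 73, 97]


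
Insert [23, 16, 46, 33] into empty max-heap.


Insert 23: [23]
Insert 16: [23, 16]
Insert 46: [46, 16, 23]
Insert 33: [46, 33, 23, 16]

Final heap: [46, 33, 23, 16]


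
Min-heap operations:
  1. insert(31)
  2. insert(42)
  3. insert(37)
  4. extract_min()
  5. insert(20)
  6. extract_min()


insert(31) -> [31]
insert(42) -> [31, 42]
insert(37) -> [31, 42, 37]
extract_min()->31, [37, 42]
insert(20) -> [20, 42, 37]
extract_min()->20, [37, 42]

Final heap: [37, 42]


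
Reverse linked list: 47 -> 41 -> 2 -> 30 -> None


Step 1: curr=47, set curr.next=prev(None) | reversed so far: 47
Step 2: curr=41, set curr.next=prev(47) | reversed so far: 41 -> 47
Step 3: curr=2, set curr.next=prev(41) | reversed so far: 2 -> 41 -> 47
Step 4: curr=30, set curr.next=prev(2) | reversed so far: 30 -> 2 -> 41 -> 47

30 -> 2 -> 41 -> 47 -> None


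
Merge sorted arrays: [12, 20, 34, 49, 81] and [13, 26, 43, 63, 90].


Take 12 from A
Take 13 from B
Take 20 from A
Take 26 from B
Take 34 from A
Take 43 from B
Take 49 from A
Take 63 from B
Take 81 from A

Merged: [12, 13, 20, 26, 34, 43, 49, 63, 81, 90]


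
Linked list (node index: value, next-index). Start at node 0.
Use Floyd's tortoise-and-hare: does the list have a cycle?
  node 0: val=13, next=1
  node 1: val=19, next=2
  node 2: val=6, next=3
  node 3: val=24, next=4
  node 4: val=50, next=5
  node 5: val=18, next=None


Floyd's tortoise (slow, +1) and hare (fast, +2):
  init: slow=0, fast=0
  step 1: slow=1, fast=2
  step 2: slow=2, fast=4
  step 3: fast 4->5->None, no cycle

Cycle: no


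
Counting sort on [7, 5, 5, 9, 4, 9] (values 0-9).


Input: [7, 5, 5, 9, 4, 9]
Counts: [0, 0, 0, 0, 1, 2, 0, 1, 0, 2]

Sorted: [4, 5, 5, 7, 9, 9]


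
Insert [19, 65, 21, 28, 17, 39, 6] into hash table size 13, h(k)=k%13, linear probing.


Insert 19: h=6 -> slot 6
Insert 65: h=0 -> slot 0
Insert 21: h=8 -> slot 8
Insert 28: h=2 -> slot 2
Insert 17: h=4 -> slot 4
Insert 39: h=0, 1 probes -> slot 1
Insert 6: h=6, 1 probes -> slot 7

Table: [65, 39, 28, None, 17, None, 19, 6, 21, None, None, None, None]


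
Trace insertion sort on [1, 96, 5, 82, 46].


Initial: [1, 96, 5, 82, 46]
Insert 96: [1, 96, 5, 82, 46]
Insert 5: [1, 5, 96, 82, 46]
Insert 82: [1, 5, 82, 96, 46]
Insert 46: [1, 5, 46, 82, 96]

Sorted: [1, 5, 46, 82, 96]


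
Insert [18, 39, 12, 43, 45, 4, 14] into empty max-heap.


Insert 18: [18]
Insert 39: [39, 18]
Insert 12: [39, 18, 12]
Insert 43: [43, 39, 12, 18]
Insert 45: [45, 43, 12, 18, 39]
Insert 4: [45, 43, 12, 18, 39, 4]
Insert 14: [45, 43, 14, 18, 39, 4, 12]

Final heap: [45, 43, 14, 18, 39, 4, 12]


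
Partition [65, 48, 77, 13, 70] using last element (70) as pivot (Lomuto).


Pivot: 70
  65 <= 70: advance i (no swap)
  48 <= 70: advance i (no swap)
  13 <= 70: swap -> [65, 48, 13, 77, 70]
Place pivot at 3: [65, 48, 13, 70, 77]

Partitioned: [65, 48, 13, 70, 77]


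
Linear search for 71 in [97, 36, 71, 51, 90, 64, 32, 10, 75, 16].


i=0: 97!=71
i=1: 36!=71
i=2: 71==71 found!

Found at 2, 3 comps


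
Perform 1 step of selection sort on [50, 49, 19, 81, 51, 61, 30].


Initial: [50, 49, 19, 81, 51, 61, 30]
Step 1: min=19 at 2
  Swap: [19, 49, 50, 81, 51, 61, 30]

After 1 step: [19, 49, 50, 81, 51, 61, 30]


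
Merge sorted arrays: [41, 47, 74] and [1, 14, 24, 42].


Take 1 from B
Take 14 from B
Take 24 from B
Take 41 from A
Take 42 from B

Merged: [1, 14, 24, 41, 42, 47, 74]


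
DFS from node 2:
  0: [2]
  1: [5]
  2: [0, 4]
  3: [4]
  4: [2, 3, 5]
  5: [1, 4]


Visit 2, push [4, 0]
Visit 0, push []
Visit 4, push [5, 3]
Visit 3, push []
Visit 5, push [1]
Visit 1, push []

DFS order: [2, 0, 4, 3, 5, 1]


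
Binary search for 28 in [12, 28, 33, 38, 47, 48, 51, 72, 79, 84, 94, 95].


Step 1: lo=0, hi=11, mid=5, val=48
Step 2: lo=0, hi=4, mid=2, val=33
Step 3: lo=0, hi=1, mid=0, val=12
Step 4: lo=1, hi=1, mid=1, val=28

Found at index 1


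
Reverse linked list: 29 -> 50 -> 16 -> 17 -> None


Step 1: curr=29, set curr.next=prev(None) | reversed so far: 29
Step 2: curr=50, set curr.next=prev(29) | reversed so far: 50 -> 29
Step 3: curr=16, set curr.next=prev(50) | reversed so far: 16 -> 50 -> 29
Step 4: curr=17, set curr.next=prev(16) | reversed so far: 17 -> 16 -> 50 -> 29

17 -> 16 -> 50 -> 29 -> None


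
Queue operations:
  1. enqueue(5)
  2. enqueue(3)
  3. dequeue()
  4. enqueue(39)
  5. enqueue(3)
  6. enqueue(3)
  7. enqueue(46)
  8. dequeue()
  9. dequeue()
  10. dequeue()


enqueue(5) -> [5]
enqueue(3) -> [5, 3]
dequeue()->5, [3]
enqueue(39) -> [3, 39]
enqueue(3) -> [3, 39, 3]
enqueue(3) -> [3, 39, 3, 3]
enqueue(46) -> [3, 39, 3, 3, 46]
dequeue()->3, [39, 3, 3, 46]
dequeue()->39, [3, 3, 46]
dequeue()->3, [3, 46]

Final queue: [3, 46]


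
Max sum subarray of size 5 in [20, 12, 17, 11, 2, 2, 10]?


[0:5]: 62
[1:6]: 44
[2:7]: 42

Max: 62 at [0:5]


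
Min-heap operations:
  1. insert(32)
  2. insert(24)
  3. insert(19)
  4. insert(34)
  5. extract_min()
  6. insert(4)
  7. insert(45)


insert(32) -> [32]
insert(24) -> [24, 32]
insert(19) -> [19, 32, 24]
insert(34) -> [19, 32, 24, 34]
extract_min()->19, [24, 32, 34]
insert(4) -> [4, 24, 34, 32]
insert(45) -> [4, 24, 34, 32, 45]

Final heap: [4, 24, 34, 32, 45]


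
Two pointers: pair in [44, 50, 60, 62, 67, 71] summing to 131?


lo=0(44)+hi=5(71)=115
lo=1(50)+hi=5(71)=121
lo=2(60)+hi=5(71)=131

Yes: 60+71=131


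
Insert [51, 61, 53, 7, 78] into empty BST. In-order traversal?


Insert 51: root
Insert 61: R from 51
Insert 53: R from 51 -> L from 61
Insert 7: L from 51
Insert 78: R from 51 -> R from 61

In-order: [7, 51, 53, 61, 78]


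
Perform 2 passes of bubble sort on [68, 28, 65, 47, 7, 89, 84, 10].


Initial: [68, 28, 65, 47, 7, 89, 84, 10]
Pass 1: [28, 65, 47, 7, 68, 84, 10, 89] (6 swaps)
Pass 2: [28, 47, 7, 65, 68, 10, 84, 89] (3 swaps)

After 2 passes: [28, 47, 7, 65, 68, 10, 84, 89]


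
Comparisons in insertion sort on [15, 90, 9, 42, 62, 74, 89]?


Algorithm: insertion sort
Input: [15, 90, 9, 42, 62, 74, 89]
Sorted: [9, 15, 42, 62, 74, 89, 90]

11


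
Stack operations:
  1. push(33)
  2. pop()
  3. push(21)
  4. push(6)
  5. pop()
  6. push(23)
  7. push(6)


push(33) -> [33]
pop()->33, []
push(21) -> [21]
push(6) -> [21, 6]
pop()->6, [21]
push(23) -> [21, 23]
push(6) -> [21, 23, 6]

Final stack: [21, 23, 6]


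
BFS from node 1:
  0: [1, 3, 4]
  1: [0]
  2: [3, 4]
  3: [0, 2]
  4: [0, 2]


Visit 1, enqueue [0]
Visit 0, enqueue [3, 4]
Visit 3, enqueue [2]
Visit 4, enqueue []
Visit 2, enqueue []

BFS order: [1, 0, 3, 4, 2]


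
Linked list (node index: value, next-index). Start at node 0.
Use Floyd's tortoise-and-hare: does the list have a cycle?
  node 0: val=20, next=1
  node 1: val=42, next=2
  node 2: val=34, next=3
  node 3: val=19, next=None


Floyd's tortoise (slow, +1) and hare (fast, +2):
  init: slow=0, fast=0
  step 1: slow=1, fast=2
  step 2: fast 2->3->None, no cycle

Cycle: no


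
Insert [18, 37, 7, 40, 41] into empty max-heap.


Insert 18: [18]
Insert 37: [37, 18]
Insert 7: [37, 18, 7]
Insert 40: [40, 37, 7, 18]
Insert 41: [41, 40, 7, 18, 37]

Final heap: [41, 40, 7, 18, 37]


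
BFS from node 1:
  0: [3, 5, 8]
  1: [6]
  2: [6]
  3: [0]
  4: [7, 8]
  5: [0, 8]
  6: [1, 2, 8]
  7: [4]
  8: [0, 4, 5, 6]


Visit 1, enqueue [6]
Visit 6, enqueue [2, 8]
Visit 2, enqueue []
Visit 8, enqueue [0, 4, 5]
Visit 0, enqueue [3]
Visit 4, enqueue [7]
Visit 5, enqueue []
Visit 3, enqueue []
Visit 7, enqueue []

BFS order: [1, 6, 2, 8, 0, 4, 5, 3, 7]


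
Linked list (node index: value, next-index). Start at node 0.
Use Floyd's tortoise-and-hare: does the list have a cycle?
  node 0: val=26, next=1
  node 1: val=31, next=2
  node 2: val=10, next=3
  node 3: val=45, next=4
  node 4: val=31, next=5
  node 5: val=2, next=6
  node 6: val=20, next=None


Floyd's tortoise (slow, +1) and hare (fast, +2):
  init: slow=0, fast=0
  step 1: slow=1, fast=2
  step 2: slow=2, fast=4
  step 3: slow=3, fast=6
  step 4: fast -> None, no cycle

Cycle: no


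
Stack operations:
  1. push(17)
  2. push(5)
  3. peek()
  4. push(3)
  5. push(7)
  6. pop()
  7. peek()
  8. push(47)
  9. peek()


push(17) -> [17]
push(5) -> [17, 5]
peek()->5
push(3) -> [17, 5, 3]
push(7) -> [17, 5, 3, 7]
pop()->7, [17, 5, 3]
peek()->3
push(47) -> [17, 5, 3, 47]
peek()->47

Final stack: [17, 5, 3, 47]


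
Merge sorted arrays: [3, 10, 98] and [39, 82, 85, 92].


Take 3 from A
Take 10 from A
Take 39 from B
Take 82 from B
Take 85 from B
Take 92 from B

Merged: [3, 10, 39, 82, 85, 92, 98]


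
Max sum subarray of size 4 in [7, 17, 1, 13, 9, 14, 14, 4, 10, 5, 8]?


[0:4]: 38
[1:5]: 40
[2:6]: 37
[3:7]: 50
[4:8]: 41
[5:9]: 42
[6:10]: 33
[7:11]: 27

Max: 50 at [3:7]


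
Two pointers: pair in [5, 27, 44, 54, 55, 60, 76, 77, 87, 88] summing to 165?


lo=0(5)+hi=9(88)=93
lo=1(27)+hi=9(88)=115
lo=2(44)+hi=9(88)=132
lo=3(54)+hi=9(88)=142
lo=4(55)+hi=9(88)=143
lo=5(60)+hi=9(88)=148
lo=6(76)+hi=9(88)=164
lo=7(77)+hi=9(88)=165

Yes: 77+88=165


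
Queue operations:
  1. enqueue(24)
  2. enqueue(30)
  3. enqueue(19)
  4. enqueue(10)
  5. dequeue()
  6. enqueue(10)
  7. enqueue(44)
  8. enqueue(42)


enqueue(24) -> [24]
enqueue(30) -> [24, 30]
enqueue(19) -> [24, 30, 19]
enqueue(10) -> [24, 30, 19, 10]
dequeue()->24, [30, 19, 10]
enqueue(10) -> [30, 19, 10, 10]
enqueue(44) -> [30, 19, 10, 10, 44]
enqueue(42) -> [30, 19, 10, 10, 44, 42]

Final queue: [30, 19, 10, 10, 44, 42]


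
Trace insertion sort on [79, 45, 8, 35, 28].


Initial: [79, 45, 8, 35, 28]
Insert 45: [45, 79, 8, 35, 28]
Insert 8: [8, 45, 79, 35, 28]
Insert 35: [8, 35, 45, 79, 28]
Insert 28: [8, 28, 35, 45, 79]

Sorted: [8, 28, 35, 45, 79]


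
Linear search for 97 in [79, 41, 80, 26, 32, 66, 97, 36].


i=0: 79!=97
i=1: 41!=97
i=2: 80!=97
i=3: 26!=97
i=4: 32!=97
i=5: 66!=97
i=6: 97==97 found!

Found at 6, 7 comps


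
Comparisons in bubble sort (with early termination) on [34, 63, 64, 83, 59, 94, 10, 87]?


Algorithm: bubble sort (with early termination)
Input: [34, 63, 64, 83, 59, 94, 10, 87]
Sorted: [10, 34, 59, 63, 64, 83, 87, 94]

28


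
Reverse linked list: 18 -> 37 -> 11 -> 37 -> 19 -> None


Step 1: curr=18, set curr.next=prev(None) | reversed so far: 18
Step 2: curr=37, set curr.next=prev(18) | reversed so far: 37 -> 18
Step 3: curr=11, set curr.next=prev(37) | reversed so far: 11 -> 37 -> 18
Step 4: curr=37, set curr.next=prev(11) | reversed so far: 37 -> 11 -> 37 -> 18
Step 5: curr=19, set curr.next=prev(37) | reversed so far: 19 -> 37 -> 11 -> 37 -> 18

19 -> 37 -> 11 -> 37 -> 18 -> None


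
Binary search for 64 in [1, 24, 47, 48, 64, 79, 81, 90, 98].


Step 1: lo=0, hi=8, mid=4, val=64

Found at index 4


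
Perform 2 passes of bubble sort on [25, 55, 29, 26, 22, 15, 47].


Initial: [25, 55, 29, 26, 22, 15, 47]
Pass 1: [25, 29, 26, 22, 15, 47, 55] (5 swaps)
Pass 2: [25, 26, 22, 15, 29, 47, 55] (3 swaps)

After 2 passes: [25, 26, 22, 15, 29, 47, 55]


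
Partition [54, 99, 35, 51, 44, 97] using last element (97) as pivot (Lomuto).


Pivot: 97
  54 <= 97: advance i (no swap)
  35 <= 97: swap -> [54, 35, 99, 51, 44, 97]
  51 <= 97: swap -> [54, 35, 51, 99, 44, 97]
  44 <= 97: swap -> [54, 35, 51, 44, 99, 97]
Place pivot at 4: [54, 35, 51, 44, 97, 99]

Partitioned: [54, 35, 51, 44, 97, 99]


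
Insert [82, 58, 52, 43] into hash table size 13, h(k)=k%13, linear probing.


Insert 82: h=4 -> slot 4
Insert 58: h=6 -> slot 6
Insert 52: h=0 -> slot 0
Insert 43: h=4, 1 probes -> slot 5

Table: [52, None, None, None, 82, 43, 58, None, None, None, None, None, None]


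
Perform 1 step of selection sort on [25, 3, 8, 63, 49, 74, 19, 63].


Initial: [25, 3, 8, 63, 49, 74, 19, 63]
Step 1: min=3 at 1
  Swap: [3, 25, 8, 63, 49, 74, 19, 63]

After 1 step: [3, 25, 8, 63, 49, 74, 19, 63]


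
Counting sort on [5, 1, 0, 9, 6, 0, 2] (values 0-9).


Input: [5, 1, 0, 9, 6, 0, 2]
Counts: [2, 1, 1, 0, 0, 1, 1, 0, 0, 1]

Sorted: [0, 0, 1, 2, 5, 6, 9]


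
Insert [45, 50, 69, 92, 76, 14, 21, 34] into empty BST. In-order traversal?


Insert 45: root
Insert 50: R from 45
Insert 69: R from 45 -> R from 50
Insert 92: R from 45 -> R from 50 -> R from 69
Insert 76: R from 45 -> R from 50 -> R from 69 -> L from 92
Insert 14: L from 45
Insert 21: L from 45 -> R from 14
Insert 34: L from 45 -> R from 14 -> R from 21

In-order: [14, 21, 34, 45, 50, 69, 76, 92]


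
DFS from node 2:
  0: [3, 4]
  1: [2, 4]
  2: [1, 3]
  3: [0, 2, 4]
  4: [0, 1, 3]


Visit 2, push [3, 1]
Visit 1, push [4]
Visit 4, push [3, 0]
Visit 0, push [3]
Visit 3, push []

DFS order: [2, 1, 4, 0, 3]


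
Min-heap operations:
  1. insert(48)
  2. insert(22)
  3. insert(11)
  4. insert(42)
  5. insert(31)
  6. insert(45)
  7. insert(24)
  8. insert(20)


insert(48) -> [48]
insert(22) -> [22, 48]
insert(11) -> [11, 48, 22]
insert(42) -> [11, 42, 22, 48]
insert(31) -> [11, 31, 22, 48, 42]
insert(45) -> [11, 31, 22, 48, 42, 45]
insert(24) -> [11, 31, 22, 48, 42, 45, 24]
insert(20) -> [11, 20, 22, 31, 42, 45, 24, 48]

Final heap: [11, 20, 22, 31, 42, 45, 24, 48]


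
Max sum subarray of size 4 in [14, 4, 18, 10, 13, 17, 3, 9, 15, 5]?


[0:4]: 46
[1:5]: 45
[2:6]: 58
[3:7]: 43
[4:8]: 42
[5:9]: 44
[6:10]: 32

Max: 58 at [2:6]


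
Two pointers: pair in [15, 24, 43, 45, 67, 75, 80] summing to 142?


lo=0(15)+hi=6(80)=95
lo=1(24)+hi=6(80)=104
lo=2(43)+hi=6(80)=123
lo=3(45)+hi=6(80)=125
lo=4(67)+hi=6(80)=147
lo=4(67)+hi=5(75)=142

Yes: 67+75=142


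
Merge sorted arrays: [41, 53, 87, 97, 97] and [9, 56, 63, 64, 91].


Take 9 from B
Take 41 from A
Take 53 from A
Take 56 from B
Take 63 from B
Take 64 from B
Take 87 from A
Take 91 from B

Merged: [9, 41, 53, 56, 63, 64, 87, 91, 97, 97]


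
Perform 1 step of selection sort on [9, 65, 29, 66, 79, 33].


Initial: [9, 65, 29, 66, 79, 33]
Step 1: min=9 at 0
  Swap: [9, 65, 29, 66, 79, 33]

After 1 step: [9, 65, 29, 66, 79, 33]


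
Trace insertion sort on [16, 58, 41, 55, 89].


Initial: [16, 58, 41, 55, 89]
Insert 58: [16, 58, 41, 55, 89]
Insert 41: [16, 41, 58, 55, 89]
Insert 55: [16, 41, 55, 58, 89]
Insert 89: [16, 41, 55, 58, 89]

Sorted: [16, 41, 55, 58, 89]


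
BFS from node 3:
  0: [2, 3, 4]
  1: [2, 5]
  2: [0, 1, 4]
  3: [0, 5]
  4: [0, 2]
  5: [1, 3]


Visit 3, enqueue [0, 5]
Visit 0, enqueue [2, 4]
Visit 5, enqueue [1]
Visit 2, enqueue []
Visit 4, enqueue []
Visit 1, enqueue []

BFS order: [3, 0, 5, 2, 4, 1]


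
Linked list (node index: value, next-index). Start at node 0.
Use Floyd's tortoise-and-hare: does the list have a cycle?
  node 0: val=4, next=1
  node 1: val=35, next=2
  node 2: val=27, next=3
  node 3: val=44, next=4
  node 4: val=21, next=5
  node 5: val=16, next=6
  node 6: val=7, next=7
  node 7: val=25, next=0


Floyd's tortoise (slow, +1) and hare (fast, +2):
  init: slow=0, fast=0
  step 1: slow=1, fast=2
  step 2: slow=2, fast=4
  step 3: slow=3, fast=6
  step 4: slow=4, fast=0
  step 5: slow=5, fast=2
  step 6: slow=6, fast=4
  step 7: slow=7, fast=6
  step 8: slow=0, fast=0
  slow == fast at node 0: cycle detected

Cycle: yes


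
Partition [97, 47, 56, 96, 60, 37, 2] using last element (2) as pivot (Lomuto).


Pivot: 2
Place pivot at 0: [2, 47, 56, 96, 60, 37, 97]

Partitioned: [2, 47, 56, 96, 60, 37, 97]


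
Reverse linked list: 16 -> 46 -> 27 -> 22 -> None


Step 1: curr=16, set curr.next=prev(None) | reversed so far: 16
Step 2: curr=46, set curr.next=prev(16) | reversed so far: 46 -> 16
Step 3: curr=27, set curr.next=prev(46) | reversed so far: 27 -> 46 -> 16
Step 4: curr=22, set curr.next=prev(27) | reversed so far: 22 -> 27 -> 46 -> 16

22 -> 27 -> 46 -> 16 -> None


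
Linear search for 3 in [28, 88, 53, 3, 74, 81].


i=0: 28!=3
i=1: 88!=3
i=2: 53!=3
i=3: 3==3 found!

Found at 3, 4 comps


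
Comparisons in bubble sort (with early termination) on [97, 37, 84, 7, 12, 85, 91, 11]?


Algorithm: bubble sort (with early termination)
Input: [97, 37, 84, 7, 12, 85, 91, 11]
Sorted: [7, 11, 12, 37, 84, 85, 91, 97]

28


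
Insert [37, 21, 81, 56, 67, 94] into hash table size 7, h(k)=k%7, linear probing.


Insert 37: h=2 -> slot 2
Insert 21: h=0 -> slot 0
Insert 81: h=4 -> slot 4
Insert 56: h=0, 1 probes -> slot 1
Insert 67: h=4, 1 probes -> slot 5
Insert 94: h=3 -> slot 3

Table: [21, 56, 37, 94, 81, 67, None]


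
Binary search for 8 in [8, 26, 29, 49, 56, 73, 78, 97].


Step 1: lo=0, hi=7, mid=3, val=49
Step 2: lo=0, hi=2, mid=1, val=26
Step 3: lo=0, hi=0, mid=0, val=8

Found at index 0


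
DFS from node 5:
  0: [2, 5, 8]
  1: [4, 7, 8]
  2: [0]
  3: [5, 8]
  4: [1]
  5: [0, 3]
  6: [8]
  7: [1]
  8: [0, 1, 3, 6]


Visit 5, push [3, 0]
Visit 0, push [8, 2]
Visit 2, push []
Visit 8, push [6, 3, 1]
Visit 1, push [7, 4]
Visit 4, push []
Visit 7, push []
Visit 3, push []
Visit 6, push []

DFS order: [5, 0, 2, 8, 1, 4, 7, 3, 6]


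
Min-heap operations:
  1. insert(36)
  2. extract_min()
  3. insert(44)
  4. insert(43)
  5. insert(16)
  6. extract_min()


insert(36) -> [36]
extract_min()->36, []
insert(44) -> [44]
insert(43) -> [43, 44]
insert(16) -> [16, 44, 43]
extract_min()->16, [43, 44]

Final heap: [43, 44]


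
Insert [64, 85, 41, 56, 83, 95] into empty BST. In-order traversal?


Insert 64: root
Insert 85: R from 64
Insert 41: L from 64
Insert 56: L from 64 -> R from 41
Insert 83: R from 64 -> L from 85
Insert 95: R from 64 -> R from 85

In-order: [41, 56, 64, 83, 85, 95]


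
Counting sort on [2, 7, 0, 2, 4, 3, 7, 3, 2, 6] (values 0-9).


Input: [2, 7, 0, 2, 4, 3, 7, 3, 2, 6]
Counts: [1, 0, 3, 2, 1, 0, 1, 2, 0, 0]

Sorted: [0, 2, 2, 2, 3, 3, 4, 6, 7, 7]


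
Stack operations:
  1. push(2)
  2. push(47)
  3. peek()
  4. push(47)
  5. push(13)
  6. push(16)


push(2) -> [2]
push(47) -> [2, 47]
peek()->47
push(47) -> [2, 47, 47]
push(13) -> [2, 47, 47, 13]
push(16) -> [2, 47, 47, 13, 16]

Final stack: [2, 47, 47, 13, 16]


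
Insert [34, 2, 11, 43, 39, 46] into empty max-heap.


Insert 34: [34]
Insert 2: [34, 2]
Insert 11: [34, 2, 11]
Insert 43: [43, 34, 11, 2]
Insert 39: [43, 39, 11, 2, 34]
Insert 46: [46, 39, 43, 2, 34, 11]

Final heap: [46, 39, 43, 2, 34, 11]


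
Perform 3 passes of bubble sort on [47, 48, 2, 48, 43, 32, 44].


Initial: [47, 48, 2, 48, 43, 32, 44]
Pass 1: [47, 2, 48, 43, 32, 44, 48] (4 swaps)
Pass 2: [2, 47, 43, 32, 44, 48, 48] (4 swaps)
Pass 3: [2, 43, 32, 44, 47, 48, 48] (3 swaps)

After 3 passes: [2, 43, 32, 44, 47, 48, 48]


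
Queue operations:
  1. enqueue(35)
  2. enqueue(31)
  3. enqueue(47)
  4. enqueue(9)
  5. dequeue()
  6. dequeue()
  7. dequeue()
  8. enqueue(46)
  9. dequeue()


enqueue(35) -> [35]
enqueue(31) -> [35, 31]
enqueue(47) -> [35, 31, 47]
enqueue(9) -> [35, 31, 47, 9]
dequeue()->35, [31, 47, 9]
dequeue()->31, [47, 9]
dequeue()->47, [9]
enqueue(46) -> [9, 46]
dequeue()->9, [46]

Final queue: [46]


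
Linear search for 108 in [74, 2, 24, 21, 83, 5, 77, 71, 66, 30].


i=0: 74!=108
i=1: 2!=108
i=2: 24!=108
i=3: 21!=108
i=4: 83!=108
i=5: 5!=108
i=6: 77!=108
i=7: 71!=108
i=8: 66!=108
i=9: 30!=108

Not found, 10 comps


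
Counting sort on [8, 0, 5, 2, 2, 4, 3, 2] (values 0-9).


Input: [8, 0, 5, 2, 2, 4, 3, 2]
Counts: [1, 0, 3, 1, 1, 1, 0, 0, 1, 0]

Sorted: [0, 2, 2, 2, 3, 4, 5, 8]


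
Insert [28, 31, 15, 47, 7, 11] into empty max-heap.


Insert 28: [28]
Insert 31: [31, 28]
Insert 15: [31, 28, 15]
Insert 47: [47, 31, 15, 28]
Insert 7: [47, 31, 15, 28, 7]
Insert 11: [47, 31, 15, 28, 7, 11]

Final heap: [47, 31, 15, 28, 7, 11]


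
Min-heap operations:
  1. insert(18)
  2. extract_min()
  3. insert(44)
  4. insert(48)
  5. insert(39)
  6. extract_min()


insert(18) -> [18]
extract_min()->18, []
insert(44) -> [44]
insert(48) -> [44, 48]
insert(39) -> [39, 48, 44]
extract_min()->39, [44, 48]

Final heap: [44, 48]


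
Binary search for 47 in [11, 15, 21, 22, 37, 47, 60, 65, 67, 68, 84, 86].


Step 1: lo=0, hi=11, mid=5, val=47

Found at index 5


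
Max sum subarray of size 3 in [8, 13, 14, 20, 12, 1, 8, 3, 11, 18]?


[0:3]: 35
[1:4]: 47
[2:5]: 46
[3:6]: 33
[4:7]: 21
[5:8]: 12
[6:9]: 22
[7:10]: 32

Max: 47 at [1:4]


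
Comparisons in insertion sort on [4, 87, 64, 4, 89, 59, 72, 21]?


Algorithm: insertion sort
Input: [4, 87, 64, 4, 89, 59, 72, 21]
Sorted: [4, 4, 21, 59, 64, 72, 87, 89]

20


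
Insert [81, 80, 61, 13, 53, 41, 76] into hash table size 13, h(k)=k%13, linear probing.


Insert 81: h=3 -> slot 3
Insert 80: h=2 -> slot 2
Insert 61: h=9 -> slot 9
Insert 13: h=0 -> slot 0
Insert 53: h=1 -> slot 1
Insert 41: h=2, 2 probes -> slot 4
Insert 76: h=11 -> slot 11

Table: [13, 53, 80, 81, 41, None, None, None, None, 61, None, 76, None]


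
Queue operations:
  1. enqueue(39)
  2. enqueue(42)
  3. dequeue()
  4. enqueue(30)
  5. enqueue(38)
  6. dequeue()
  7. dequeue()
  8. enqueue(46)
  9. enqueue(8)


enqueue(39) -> [39]
enqueue(42) -> [39, 42]
dequeue()->39, [42]
enqueue(30) -> [42, 30]
enqueue(38) -> [42, 30, 38]
dequeue()->42, [30, 38]
dequeue()->30, [38]
enqueue(46) -> [38, 46]
enqueue(8) -> [38, 46, 8]

Final queue: [38, 46, 8]


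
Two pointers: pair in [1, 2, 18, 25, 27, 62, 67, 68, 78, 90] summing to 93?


lo=0(1)+hi=9(90)=91
lo=1(2)+hi=9(90)=92
lo=2(18)+hi=9(90)=108
lo=2(18)+hi=8(78)=96
lo=2(18)+hi=7(68)=86
lo=3(25)+hi=7(68)=93

Yes: 25+68=93


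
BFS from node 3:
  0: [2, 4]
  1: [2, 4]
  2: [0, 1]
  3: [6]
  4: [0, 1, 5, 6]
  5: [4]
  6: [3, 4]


Visit 3, enqueue [6]
Visit 6, enqueue [4]
Visit 4, enqueue [0, 1, 5]
Visit 0, enqueue [2]
Visit 1, enqueue []
Visit 5, enqueue []
Visit 2, enqueue []

BFS order: [3, 6, 4, 0, 1, 5, 2]


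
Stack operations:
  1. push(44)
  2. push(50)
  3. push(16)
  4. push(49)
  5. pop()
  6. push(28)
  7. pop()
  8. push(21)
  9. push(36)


push(44) -> [44]
push(50) -> [44, 50]
push(16) -> [44, 50, 16]
push(49) -> [44, 50, 16, 49]
pop()->49, [44, 50, 16]
push(28) -> [44, 50, 16, 28]
pop()->28, [44, 50, 16]
push(21) -> [44, 50, 16, 21]
push(36) -> [44, 50, 16, 21, 36]

Final stack: [44, 50, 16, 21, 36]


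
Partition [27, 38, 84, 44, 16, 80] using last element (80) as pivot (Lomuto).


Pivot: 80
  27 <= 80: advance i (no swap)
  38 <= 80: advance i (no swap)
  44 <= 80: swap -> [27, 38, 44, 84, 16, 80]
  16 <= 80: swap -> [27, 38, 44, 16, 84, 80]
Place pivot at 4: [27, 38, 44, 16, 80, 84]

Partitioned: [27, 38, 44, 16, 80, 84]


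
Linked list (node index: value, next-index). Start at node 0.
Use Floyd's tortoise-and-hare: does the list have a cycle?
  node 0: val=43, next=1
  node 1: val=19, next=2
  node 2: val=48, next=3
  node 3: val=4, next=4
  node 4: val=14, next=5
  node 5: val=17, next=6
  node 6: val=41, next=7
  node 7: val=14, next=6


Floyd's tortoise (slow, +1) and hare (fast, +2):
  init: slow=0, fast=0
  step 1: slow=1, fast=2
  step 2: slow=2, fast=4
  step 3: slow=3, fast=6
  step 4: slow=4, fast=6
  step 5: slow=5, fast=6
  step 6: slow=6, fast=6
  slow == fast at node 6: cycle detected

Cycle: yes


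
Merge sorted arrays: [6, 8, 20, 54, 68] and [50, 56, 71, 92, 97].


Take 6 from A
Take 8 from A
Take 20 from A
Take 50 from B
Take 54 from A
Take 56 from B
Take 68 from A

Merged: [6, 8, 20, 50, 54, 56, 68, 71, 92, 97]


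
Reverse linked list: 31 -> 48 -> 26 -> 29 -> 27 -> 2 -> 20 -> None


Step 1: curr=31, set curr.next=prev(None) | reversed so far: 31
Step 2: curr=48, set curr.next=prev(31) | reversed so far: 48 -> 31
Step 3: curr=26, set curr.next=prev(48) | reversed so far: 26 -> 48 -> 31
Step 4: curr=29, set curr.next=prev(26) | reversed so far: 29 -> 26 -> 48 -> 31
Step 5: curr=27, set curr.next=prev(29) | reversed so far: 27 -> 29 -> 26 -> 48 -> 31
Step 6: curr=2, set curr.next=prev(27) | reversed so far: 2 -> 27 -> 29 -> 26 -> 48 -> 31
Step 7: curr=20, set curr.next=prev(2) | reversed so far: 20 -> 2 -> 27 -> 29 -> 26 -> 48 -> 31

20 -> 2 -> 27 -> 29 -> 26 -> 48 -> 31 -> None


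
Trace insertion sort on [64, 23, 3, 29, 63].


Initial: [64, 23, 3, 29, 63]
Insert 23: [23, 64, 3, 29, 63]
Insert 3: [3, 23, 64, 29, 63]
Insert 29: [3, 23, 29, 64, 63]
Insert 63: [3, 23, 29, 63, 64]

Sorted: [3, 23, 29, 63, 64]


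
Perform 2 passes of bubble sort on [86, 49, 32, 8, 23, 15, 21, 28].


Initial: [86, 49, 32, 8, 23, 15, 21, 28]
Pass 1: [49, 32, 8, 23, 15, 21, 28, 86] (7 swaps)
Pass 2: [32, 8, 23, 15, 21, 28, 49, 86] (6 swaps)

After 2 passes: [32, 8, 23, 15, 21, 28, 49, 86]


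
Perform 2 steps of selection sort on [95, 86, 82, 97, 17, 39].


Initial: [95, 86, 82, 97, 17, 39]
Step 1: min=17 at 4
  Swap: [17, 86, 82, 97, 95, 39]
Step 2: min=39 at 5
  Swap: [17, 39, 82, 97, 95, 86]

After 2 steps: [17, 39, 82, 97, 95, 86]


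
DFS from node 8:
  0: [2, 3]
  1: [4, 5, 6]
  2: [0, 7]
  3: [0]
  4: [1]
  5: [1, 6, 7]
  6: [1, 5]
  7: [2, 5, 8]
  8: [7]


Visit 8, push [7]
Visit 7, push [5, 2]
Visit 2, push [0]
Visit 0, push [3]
Visit 3, push []
Visit 5, push [6, 1]
Visit 1, push [6, 4]
Visit 4, push []
Visit 6, push []

DFS order: [8, 7, 2, 0, 3, 5, 1, 4, 6]


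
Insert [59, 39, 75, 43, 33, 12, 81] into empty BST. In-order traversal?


Insert 59: root
Insert 39: L from 59
Insert 75: R from 59
Insert 43: L from 59 -> R from 39
Insert 33: L from 59 -> L from 39
Insert 12: L from 59 -> L from 39 -> L from 33
Insert 81: R from 59 -> R from 75

In-order: [12, 33, 39, 43, 59, 75, 81]


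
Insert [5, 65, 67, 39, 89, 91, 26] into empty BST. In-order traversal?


Insert 5: root
Insert 65: R from 5
Insert 67: R from 5 -> R from 65
Insert 39: R from 5 -> L from 65
Insert 89: R from 5 -> R from 65 -> R from 67
Insert 91: R from 5 -> R from 65 -> R from 67 -> R from 89
Insert 26: R from 5 -> L from 65 -> L from 39

In-order: [5, 26, 39, 65, 67, 89, 91]


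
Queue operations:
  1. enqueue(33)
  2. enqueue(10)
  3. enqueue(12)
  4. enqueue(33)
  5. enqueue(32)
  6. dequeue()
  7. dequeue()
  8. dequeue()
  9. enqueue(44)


enqueue(33) -> [33]
enqueue(10) -> [33, 10]
enqueue(12) -> [33, 10, 12]
enqueue(33) -> [33, 10, 12, 33]
enqueue(32) -> [33, 10, 12, 33, 32]
dequeue()->33, [10, 12, 33, 32]
dequeue()->10, [12, 33, 32]
dequeue()->12, [33, 32]
enqueue(44) -> [33, 32, 44]

Final queue: [33, 32, 44]


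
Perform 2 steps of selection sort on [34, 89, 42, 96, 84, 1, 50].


Initial: [34, 89, 42, 96, 84, 1, 50]
Step 1: min=1 at 5
  Swap: [1, 89, 42, 96, 84, 34, 50]
Step 2: min=34 at 5
  Swap: [1, 34, 42, 96, 84, 89, 50]

After 2 steps: [1, 34, 42, 96, 84, 89, 50]


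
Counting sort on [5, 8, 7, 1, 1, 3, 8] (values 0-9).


Input: [5, 8, 7, 1, 1, 3, 8]
Counts: [0, 2, 0, 1, 0, 1, 0, 1, 2, 0]

Sorted: [1, 1, 3, 5, 7, 8, 8]


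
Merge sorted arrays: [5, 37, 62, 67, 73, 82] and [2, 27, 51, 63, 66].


Take 2 from B
Take 5 from A
Take 27 from B
Take 37 from A
Take 51 from B
Take 62 from A
Take 63 from B
Take 66 from B

Merged: [2, 5, 27, 37, 51, 62, 63, 66, 67, 73, 82]


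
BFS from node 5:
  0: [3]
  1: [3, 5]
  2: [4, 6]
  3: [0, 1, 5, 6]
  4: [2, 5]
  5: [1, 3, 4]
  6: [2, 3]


Visit 5, enqueue [1, 3, 4]
Visit 1, enqueue []
Visit 3, enqueue [0, 6]
Visit 4, enqueue [2]
Visit 0, enqueue []
Visit 6, enqueue []
Visit 2, enqueue []

BFS order: [5, 1, 3, 4, 0, 6, 2]


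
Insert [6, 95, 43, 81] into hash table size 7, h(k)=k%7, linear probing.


Insert 6: h=6 -> slot 6
Insert 95: h=4 -> slot 4
Insert 43: h=1 -> slot 1
Insert 81: h=4, 1 probes -> slot 5

Table: [None, 43, None, None, 95, 81, 6]


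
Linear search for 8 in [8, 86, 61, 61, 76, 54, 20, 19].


i=0: 8==8 found!

Found at 0, 1 comps


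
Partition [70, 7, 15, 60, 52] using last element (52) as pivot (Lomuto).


Pivot: 52
  7 <= 52: swap -> [7, 70, 15, 60, 52]
  15 <= 52: swap -> [7, 15, 70, 60, 52]
Place pivot at 2: [7, 15, 52, 60, 70]

Partitioned: [7, 15, 52, 60, 70]


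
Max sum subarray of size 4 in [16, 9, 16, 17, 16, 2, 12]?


[0:4]: 58
[1:5]: 58
[2:6]: 51
[3:7]: 47

Max: 58 at [0:4]


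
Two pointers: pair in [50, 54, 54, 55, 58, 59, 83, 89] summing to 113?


lo=0(50)+hi=7(89)=139
lo=0(50)+hi=6(83)=133
lo=0(50)+hi=5(59)=109
lo=1(54)+hi=5(59)=113

Yes: 54+59=113


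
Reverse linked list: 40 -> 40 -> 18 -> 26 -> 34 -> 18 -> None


Step 1: curr=40, set curr.next=prev(None) | reversed so far: 40
Step 2: curr=40, set curr.next=prev(40) | reversed so far: 40 -> 40
Step 3: curr=18, set curr.next=prev(40) | reversed so far: 18 -> 40 -> 40
Step 4: curr=26, set curr.next=prev(18) | reversed so far: 26 -> 18 -> 40 -> 40
Step 5: curr=34, set curr.next=prev(26) | reversed so far: 34 -> 26 -> 18 -> 40 -> 40
Step 6: curr=18, set curr.next=prev(34) | reversed so far: 18 -> 34 -> 26 -> 18 -> 40 -> 40

18 -> 34 -> 26 -> 18 -> 40 -> 40 -> None


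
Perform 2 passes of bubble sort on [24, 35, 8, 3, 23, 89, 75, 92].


Initial: [24, 35, 8, 3, 23, 89, 75, 92]
Pass 1: [24, 8, 3, 23, 35, 75, 89, 92] (4 swaps)
Pass 2: [8, 3, 23, 24, 35, 75, 89, 92] (3 swaps)

After 2 passes: [8, 3, 23, 24, 35, 75, 89, 92]


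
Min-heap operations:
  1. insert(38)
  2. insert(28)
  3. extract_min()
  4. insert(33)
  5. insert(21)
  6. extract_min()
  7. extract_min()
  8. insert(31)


insert(38) -> [38]
insert(28) -> [28, 38]
extract_min()->28, [38]
insert(33) -> [33, 38]
insert(21) -> [21, 38, 33]
extract_min()->21, [33, 38]
extract_min()->33, [38]
insert(31) -> [31, 38]

Final heap: [31, 38]


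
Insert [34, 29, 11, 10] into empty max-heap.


Insert 34: [34]
Insert 29: [34, 29]
Insert 11: [34, 29, 11]
Insert 10: [34, 29, 11, 10]

Final heap: [34, 29, 11, 10]


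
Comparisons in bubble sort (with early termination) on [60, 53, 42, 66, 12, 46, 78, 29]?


Algorithm: bubble sort (with early termination)
Input: [60, 53, 42, 66, 12, 46, 78, 29]
Sorted: [12, 29, 42, 46, 53, 60, 66, 78]

28


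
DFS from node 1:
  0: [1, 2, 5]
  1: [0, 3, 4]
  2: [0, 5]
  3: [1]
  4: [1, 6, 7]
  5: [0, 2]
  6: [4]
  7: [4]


Visit 1, push [4, 3, 0]
Visit 0, push [5, 2]
Visit 2, push [5]
Visit 5, push []
Visit 3, push []
Visit 4, push [7, 6]
Visit 6, push []
Visit 7, push []

DFS order: [1, 0, 2, 5, 3, 4, 6, 7]


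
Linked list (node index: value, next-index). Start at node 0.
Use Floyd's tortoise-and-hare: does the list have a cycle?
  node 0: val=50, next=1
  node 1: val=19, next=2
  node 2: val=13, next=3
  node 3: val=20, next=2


Floyd's tortoise (slow, +1) and hare (fast, +2):
  init: slow=0, fast=0
  step 1: slow=1, fast=2
  step 2: slow=2, fast=2
  slow == fast at node 2: cycle detected

Cycle: yes


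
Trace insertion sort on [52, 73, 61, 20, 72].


Initial: [52, 73, 61, 20, 72]
Insert 73: [52, 73, 61, 20, 72]
Insert 61: [52, 61, 73, 20, 72]
Insert 20: [20, 52, 61, 73, 72]
Insert 72: [20, 52, 61, 72, 73]

Sorted: [20, 52, 61, 72, 73]


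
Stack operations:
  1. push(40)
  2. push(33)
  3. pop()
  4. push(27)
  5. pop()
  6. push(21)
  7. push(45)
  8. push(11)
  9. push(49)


push(40) -> [40]
push(33) -> [40, 33]
pop()->33, [40]
push(27) -> [40, 27]
pop()->27, [40]
push(21) -> [40, 21]
push(45) -> [40, 21, 45]
push(11) -> [40, 21, 45, 11]
push(49) -> [40, 21, 45, 11, 49]

Final stack: [40, 21, 45, 11, 49]


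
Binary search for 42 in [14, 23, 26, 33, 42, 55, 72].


Step 1: lo=0, hi=6, mid=3, val=33
Step 2: lo=4, hi=6, mid=5, val=55
Step 3: lo=4, hi=4, mid=4, val=42

Found at index 4


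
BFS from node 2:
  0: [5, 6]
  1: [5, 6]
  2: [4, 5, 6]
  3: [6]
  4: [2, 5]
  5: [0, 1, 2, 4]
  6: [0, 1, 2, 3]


Visit 2, enqueue [4, 5, 6]
Visit 4, enqueue []
Visit 5, enqueue [0, 1]
Visit 6, enqueue [3]
Visit 0, enqueue []
Visit 1, enqueue []
Visit 3, enqueue []

BFS order: [2, 4, 5, 6, 0, 1, 3]


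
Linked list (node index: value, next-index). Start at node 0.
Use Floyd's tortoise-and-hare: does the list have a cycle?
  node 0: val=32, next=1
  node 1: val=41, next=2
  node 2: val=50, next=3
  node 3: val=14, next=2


Floyd's tortoise (slow, +1) and hare (fast, +2):
  init: slow=0, fast=0
  step 1: slow=1, fast=2
  step 2: slow=2, fast=2
  slow == fast at node 2: cycle detected

Cycle: yes


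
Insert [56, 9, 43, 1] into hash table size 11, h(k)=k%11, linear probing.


Insert 56: h=1 -> slot 1
Insert 9: h=9 -> slot 9
Insert 43: h=10 -> slot 10
Insert 1: h=1, 1 probes -> slot 2

Table: [None, 56, 1, None, None, None, None, None, None, 9, 43]


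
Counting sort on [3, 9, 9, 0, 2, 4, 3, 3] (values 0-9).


Input: [3, 9, 9, 0, 2, 4, 3, 3]
Counts: [1, 0, 1, 3, 1, 0, 0, 0, 0, 2]

Sorted: [0, 2, 3, 3, 3, 4, 9, 9]
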